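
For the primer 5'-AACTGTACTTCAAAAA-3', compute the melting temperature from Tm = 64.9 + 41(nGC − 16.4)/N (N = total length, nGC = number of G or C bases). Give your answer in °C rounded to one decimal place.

33.1°C

Base counts: A=8, T=4, G=1, C=3; G+C = 4, N = 16.
Tm = 64.9 + 41·(4 − 16.4)/16 = 64.9 + -508.40/16 = 33.1°C.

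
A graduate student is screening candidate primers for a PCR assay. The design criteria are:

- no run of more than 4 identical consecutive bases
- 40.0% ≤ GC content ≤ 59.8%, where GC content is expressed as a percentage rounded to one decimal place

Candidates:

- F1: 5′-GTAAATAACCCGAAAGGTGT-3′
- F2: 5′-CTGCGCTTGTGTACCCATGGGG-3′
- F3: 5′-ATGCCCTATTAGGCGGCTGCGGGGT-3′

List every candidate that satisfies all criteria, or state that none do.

F1 only.

F1 (20 nt, A=8 T=4 G=5 C=3): longest run = 3 ✓; GC 8/20 = 40.0% ✓ — passes.
F2 (22 nt, A=2 T=6 G=8 C=6): longest run = 4 ✓; GC 14/22 = 63.6%, outside 40.0–59.8% ✗ — fails.
F3 (25 nt, A=3 T=6 G=10 C=6): longest run = 4 ✓; GC 16/25 = 64.0%, outside 40.0–59.8% ✗ — fails.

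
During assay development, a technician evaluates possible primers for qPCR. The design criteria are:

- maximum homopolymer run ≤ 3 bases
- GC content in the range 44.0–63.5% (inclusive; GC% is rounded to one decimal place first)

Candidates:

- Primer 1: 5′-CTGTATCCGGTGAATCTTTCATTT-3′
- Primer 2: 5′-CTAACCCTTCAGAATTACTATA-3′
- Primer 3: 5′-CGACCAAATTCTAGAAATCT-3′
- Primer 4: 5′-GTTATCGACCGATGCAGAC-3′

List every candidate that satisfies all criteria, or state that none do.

Primer 4 only.

Primer 1 (24 nt, A=4 T=11 G=4 C=5): longest run = 3 ✓; GC 9/24 = 37.5%, outside 44.0–63.5% ✗ — fails.
Primer 2 (22 nt, A=8 T=7 G=1 C=6): longest run = 3 ✓; GC 7/22 = 31.8%, outside 44.0–63.5% ✗ — fails.
Primer 3 (20 nt, A=8 T=5 G=2 C=5): longest run = 3 ✓; GC 7/20 = 35.0%, outside 44.0–63.5% ✗ — fails.
Primer 4 (19 nt, A=5 T=4 G=5 C=5): longest run = 2 ✓; GC 10/19 = 52.6% ✓ — passes.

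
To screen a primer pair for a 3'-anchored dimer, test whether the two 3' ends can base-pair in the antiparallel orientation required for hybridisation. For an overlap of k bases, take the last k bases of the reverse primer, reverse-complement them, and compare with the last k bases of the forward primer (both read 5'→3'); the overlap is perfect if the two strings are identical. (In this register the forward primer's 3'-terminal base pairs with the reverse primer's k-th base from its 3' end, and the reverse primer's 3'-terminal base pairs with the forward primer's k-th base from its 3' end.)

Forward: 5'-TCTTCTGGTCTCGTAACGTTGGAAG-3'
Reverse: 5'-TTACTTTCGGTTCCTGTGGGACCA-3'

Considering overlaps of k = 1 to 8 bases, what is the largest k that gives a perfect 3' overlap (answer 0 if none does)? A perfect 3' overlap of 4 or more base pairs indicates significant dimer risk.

Longest perfect overlap: 0 complementary base pairs; below the dimer-risk threshold (threshold 4).

Last 8 bases (5'→3') — forward …GTTGGAAG, reverse …TGGGACCA.
Reverse complement of the reverse primer's last 8 bases: TGGTCCCA; its first k bases are the reverse complement of the reverse primer's last k bases, so a perfect k-base overlap needs the forward primer's last k bases to equal them.
Comparing (forward last k vs required): k=1: G vs T ✗; k=2: AG vs TG ✗; k=3: AAG vs TGG ✗; k=4: GAAG vs TGGT ✗; k=5: GGAAG vs TGGTC ✗; k=6: TGGAAG vs TGGTCC ✗; k=7: TTGGAAG vs TGGTCCC ✗; k=8: GTTGGAAG vs TGGTCCCA ✗.
No overlap length from 1 to 8 is perfect, so the longest perfect 3' overlap is 0.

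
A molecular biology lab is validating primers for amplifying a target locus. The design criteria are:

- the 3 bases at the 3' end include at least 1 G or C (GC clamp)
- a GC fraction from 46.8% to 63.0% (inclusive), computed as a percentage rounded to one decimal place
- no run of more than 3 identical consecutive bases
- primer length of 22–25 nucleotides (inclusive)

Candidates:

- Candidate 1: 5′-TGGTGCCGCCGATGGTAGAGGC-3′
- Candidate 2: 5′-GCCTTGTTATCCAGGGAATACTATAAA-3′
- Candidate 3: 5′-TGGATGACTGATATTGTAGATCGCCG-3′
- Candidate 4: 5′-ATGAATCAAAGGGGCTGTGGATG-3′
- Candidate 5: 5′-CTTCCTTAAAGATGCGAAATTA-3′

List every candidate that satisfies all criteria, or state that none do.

None of the candidates satisfy all criteria.

Candidate 1 (22 nt, A=3 T=4 G=10 C=5): 3' end GGC has 3 G/C ✓; GC 15/22 = 68.2%, outside 46.8–63.0% ✗; longest run = 2 ✓; length 22 ✓ — fails.
Candidate 2 (27 nt, A=9 T=8 G=5 C=5): 3' end AAA has 0 G/C, need ≥1 ✗; GC 10/27 = 37.0%, outside 46.8–63.0% ✗; longest run = 3 ✓; length 27, outside 22–25 ✗ — fails.
Candidate 3 (26 nt, A=6 T=8 G=8 C=4): 3' end CCG has 3 G/C ✓; GC 12/26 = 46.2%, outside 46.8–63.0% ✗; longest run = 2 ✓; length 26, outside 22–25 ✗ — fails.
Candidate 4 (23 nt, A=7 T=5 G=9 C=2): 3' end ATG has 1 G/C ✓; GC 11/23 = 47.8% ✓; longest run = 4, exceeds 3 ✗; length 23 ✓ — fails.
Candidate 5 (22 nt, A=8 T=7 G=3 C=4): 3' end TTA has 0 G/C, need ≥1 ✗; GC 7/22 = 31.8%, outside 46.8–63.0% ✗; longest run = 3 ✓; length 22 ✓ — fails.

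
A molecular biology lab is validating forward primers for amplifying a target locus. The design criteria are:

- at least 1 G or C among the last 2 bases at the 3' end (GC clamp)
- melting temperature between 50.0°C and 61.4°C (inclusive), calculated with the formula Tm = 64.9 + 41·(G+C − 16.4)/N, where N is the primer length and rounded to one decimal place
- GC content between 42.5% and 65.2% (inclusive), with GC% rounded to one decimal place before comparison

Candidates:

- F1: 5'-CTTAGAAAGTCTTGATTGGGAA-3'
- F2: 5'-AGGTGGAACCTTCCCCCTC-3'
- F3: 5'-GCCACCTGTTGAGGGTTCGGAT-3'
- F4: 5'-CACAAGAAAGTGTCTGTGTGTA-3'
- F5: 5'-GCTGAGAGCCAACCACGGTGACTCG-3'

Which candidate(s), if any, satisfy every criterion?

F2 only.

F1 (22 nt, A=7 T=7 G=6 C=2): 3' end AA has 0 G/C, need ≥1 ✗; Tm = 64.9 + 41·(8 − 16.4)/22 = 49.2°C, outside 50.0–61.4°C ✗; GC 8/22 = 36.4%, outside 42.5–65.2% ✗ — fails.
F2 (19 nt, A=3 T=4 G=4 C=8): 3' end TC has 1 G/C ✓; Tm = 64.9 + 41·(12 − 16.4)/19 = 55.4°C ✓; GC 12/19 = 63.2% ✓ — passes.
F3 (22 nt, A=3 T=6 G=8 C=5): 3' end AT has 0 G/C, need ≥1 ✗; Tm = 64.9 + 41·(13 − 16.4)/22 = 58.6°C ✓; GC 13/22 = 59.1% ✓ — fails.
F4 (22 nt, A=7 T=6 G=6 C=3): 3' end TA has 0 G/C, need ≥1 ✗; Tm = 64.9 + 41·(9 − 16.4)/22 = 51.1°C ✓; GC 9/22 = 40.9%, outside 42.5–65.2% ✗ — fails.
F5 (25 nt, A=6 T=3 G=8 C=8): 3' end CG has 2 G/C ✓; Tm = 64.9 + 41·(16 − 16.4)/25 = 64.2°C, outside 50.0–61.4°C ✗; GC 16/25 = 64.0% ✓ — fails.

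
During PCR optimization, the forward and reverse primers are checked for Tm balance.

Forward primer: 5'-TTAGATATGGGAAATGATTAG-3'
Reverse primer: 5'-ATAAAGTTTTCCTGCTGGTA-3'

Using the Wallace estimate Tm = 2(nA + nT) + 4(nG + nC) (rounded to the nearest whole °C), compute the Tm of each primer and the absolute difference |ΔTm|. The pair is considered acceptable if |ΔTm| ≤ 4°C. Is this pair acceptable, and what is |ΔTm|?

|ΔTm| = 0°C; the pair is acceptable.

Forward: A=8 T=7 G=6 C=0 → Tm = 2·15 + 4·6 = 54°C.
Reverse: A=5 T=8 G=4 C=3 → Tm = 2·13 + 4·7 = 54°C.
|ΔTm| = |54 − 54| = 0°C, ≤ 4°C.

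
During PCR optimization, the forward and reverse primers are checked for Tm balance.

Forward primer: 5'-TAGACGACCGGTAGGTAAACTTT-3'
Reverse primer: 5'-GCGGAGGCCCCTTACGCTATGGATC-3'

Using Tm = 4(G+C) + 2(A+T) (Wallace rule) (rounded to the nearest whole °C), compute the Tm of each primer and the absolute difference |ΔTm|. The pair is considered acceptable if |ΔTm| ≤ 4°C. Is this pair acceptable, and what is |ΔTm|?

Forward: A=7 T=6 G=6 C=4 → Tm = 2·13 + 4·10 = 66°C.
Reverse: A=4 T=5 G=8 C=8 → Tm = 2·9 + 4·16 = 82°C.
|ΔTm| = |66 − 82| = 16°C, > 4°C.

|ΔTm| = 16°C; the pair is not acceptable.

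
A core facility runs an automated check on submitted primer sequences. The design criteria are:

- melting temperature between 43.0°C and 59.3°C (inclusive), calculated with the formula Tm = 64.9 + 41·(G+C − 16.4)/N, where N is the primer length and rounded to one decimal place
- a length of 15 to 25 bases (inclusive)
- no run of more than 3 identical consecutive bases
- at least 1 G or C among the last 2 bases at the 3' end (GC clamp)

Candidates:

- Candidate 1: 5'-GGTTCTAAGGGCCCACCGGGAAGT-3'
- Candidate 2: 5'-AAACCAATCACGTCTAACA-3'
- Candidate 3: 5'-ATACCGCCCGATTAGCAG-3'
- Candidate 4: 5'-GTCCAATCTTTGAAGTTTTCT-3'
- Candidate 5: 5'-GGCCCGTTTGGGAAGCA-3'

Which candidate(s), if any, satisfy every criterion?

Candidate 2, Candidate 3 and Candidate 5.

Candidate 1 (24 nt, A=5 T=4 G=9 C=6): Tm = 64.9 + 41·(15 − 16.4)/24 = 62.5°C, outside 43.0–59.3°C ✗; length 24 ✓; longest run = 3 ✓; 3' end GT has 1 G/C ✓ — fails.
Candidate 2 (19 nt, A=9 T=3 G=1 C=6): Tm = 64.9 + 41·(7 − 16.4)/19 = 44.6°C ✓; length 19 ✓; longest run = 3 ✓; 3' end CA has 1 G/C ✓ — passes.
Candidate 3 (18 nt, A=5 T=3 G=4 C=6): Tm = 64.9 + 41·(10 − 16.4)/18 = 50.3°C ✓; length 18 ✓; longest run = 3 ✓; 3' end AG has 1 G/C ✓ — passes.
Candidate 4 (21 nt, A=4 T=10 G=3 C=4): Tm = 64.9 + 41·(7 − 16.4)/21 = 46.5°C ✓; length 21 ✓; longest run = 4, exceeds 3 ✗; 3' end CT has 1 G/C ✓ — fails.
Candidate 5 (17 nt, A=3 T=3 G=7 C=4): Tm = 64.9 + 41·(11 − 16.4)/17 = 51.9°C ✓; length 17 ✓; longest run = 3 ✓; 3' end CA has 1 G/C ✓ — passes.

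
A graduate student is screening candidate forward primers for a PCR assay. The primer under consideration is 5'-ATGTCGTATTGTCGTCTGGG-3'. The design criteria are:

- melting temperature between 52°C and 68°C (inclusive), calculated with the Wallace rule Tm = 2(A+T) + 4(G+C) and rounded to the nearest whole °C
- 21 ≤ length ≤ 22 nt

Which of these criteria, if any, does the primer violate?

Base counts: A=2, T=8, G=7, C=3 (length 20).
Tm: Tm = 2·10 + 4·10 = 60°C ✓
length: length 20, outside 21–22 ✗

Fails: length.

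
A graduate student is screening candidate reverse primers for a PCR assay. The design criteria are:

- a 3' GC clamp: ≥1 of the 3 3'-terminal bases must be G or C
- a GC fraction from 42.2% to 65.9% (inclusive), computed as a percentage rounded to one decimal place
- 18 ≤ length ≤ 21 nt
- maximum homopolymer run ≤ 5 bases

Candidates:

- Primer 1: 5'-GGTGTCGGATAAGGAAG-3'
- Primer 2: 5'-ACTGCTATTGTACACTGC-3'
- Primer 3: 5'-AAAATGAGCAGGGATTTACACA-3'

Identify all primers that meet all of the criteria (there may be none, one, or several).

Primer 2 only.

Primer 1 (17 nt, A=5 T=3 G=8 C=1): 3' end AAG has 1 G/C ✓; GC 9/17 = 52.9% ✓; length 17, outside 18–21 ✗; longest run = 2 ✓ — fails.
Primer 2 (18 nt, A=4 T=6 G=3 C=5): 3' end TGC has 2 G/C ✓; GC 8/18 = 44.4% ✓; length 18 ✓; longest run = 2 ✓ — passes.
Primer 3 (22 nt, A=10 T=4 G=5 C=3): 3' end ACA has 1 G/C ✓; GC 8/22 = 36.4%, outside 42.2–65.9% ✗; length 22, outside 18–21 ✗; longest run = 4 ✓ — fails.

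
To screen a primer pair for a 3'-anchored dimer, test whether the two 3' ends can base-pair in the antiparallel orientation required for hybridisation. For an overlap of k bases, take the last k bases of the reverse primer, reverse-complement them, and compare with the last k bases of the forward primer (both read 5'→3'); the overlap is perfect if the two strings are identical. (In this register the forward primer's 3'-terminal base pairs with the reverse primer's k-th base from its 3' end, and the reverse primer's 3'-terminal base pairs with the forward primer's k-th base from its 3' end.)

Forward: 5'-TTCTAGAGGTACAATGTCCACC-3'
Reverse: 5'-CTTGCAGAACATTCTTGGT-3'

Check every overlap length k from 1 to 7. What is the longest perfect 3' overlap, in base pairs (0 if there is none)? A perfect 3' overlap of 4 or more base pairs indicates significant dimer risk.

Longest perfect overlap: 3 complementary base pairs; below the dimer-risk threshold (threshold 4).

Last 7 bases (5'→3') — forward …GTCCACC, reverse …TCTTGGT.
Reverse complement of the reverse primer's last 7 bases: ACCAAGA; its first k bases are the reverse complement of the reverse primer's last k bases, so a perfect k-base overlap needs the forward primer's last k bases to equal them.
Comparing (forward last k vs required): k=1: C vs A ✗; k=2: CC vs AC ✗; k=3: ACC vs ACC ✓; k=4: CACC vs ACCA ✗; k=5: CCACC vs ACCAA ✗; k=6: TCCACC vs ACCAAG ✗; k=7: GTCCACC vs ACCAAGA ✗.
Only k = 3 is perfect, so the longest perfect 3' overlap is 3.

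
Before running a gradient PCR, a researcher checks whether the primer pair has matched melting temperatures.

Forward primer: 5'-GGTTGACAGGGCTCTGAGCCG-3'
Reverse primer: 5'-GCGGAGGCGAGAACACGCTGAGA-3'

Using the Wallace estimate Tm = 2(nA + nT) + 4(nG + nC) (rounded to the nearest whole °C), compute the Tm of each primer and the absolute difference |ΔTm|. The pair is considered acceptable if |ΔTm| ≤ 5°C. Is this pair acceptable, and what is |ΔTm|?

Forward: A=3 T=4 G=9 C=5 → Tm = 2·7 + 4·14 = 70°C.
Reverse: A=7 T=1 G=10 C=5 → Tm = 2·8 + 4·15 = 76°C.
|ΔTm| = |70 − 76| = 6°C, > 5°C.

|ΔTm| = 6°C; the pair is not acceptable.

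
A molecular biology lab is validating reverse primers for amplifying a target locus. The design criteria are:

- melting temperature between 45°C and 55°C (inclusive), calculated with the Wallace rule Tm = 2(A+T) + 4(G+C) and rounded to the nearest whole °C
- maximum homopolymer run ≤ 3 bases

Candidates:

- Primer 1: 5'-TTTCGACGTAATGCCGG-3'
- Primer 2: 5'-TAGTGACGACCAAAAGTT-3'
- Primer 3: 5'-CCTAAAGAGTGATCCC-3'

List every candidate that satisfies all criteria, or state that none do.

Primer 1 (17 nt, A=3 T=5 G=5 C=4): Tm = 2·8 + 4·9 = 52°C ✓; longest run = 3 ✓ — passes.
Primer 2 (18 nt, A=7 T=4 G=4 C=3): Tm = 2·11 + 4·7 = 50°C ✓; longest run = 4, exceeds 3 ✗ — fails.
Primer 3 (16 nt, A=5 T=3 G=3 C=5): Tm = 2·8 + 4·8 = 48°C ✓; longest run = 3 ✓ — passes.

Primer 1 and Primer 3.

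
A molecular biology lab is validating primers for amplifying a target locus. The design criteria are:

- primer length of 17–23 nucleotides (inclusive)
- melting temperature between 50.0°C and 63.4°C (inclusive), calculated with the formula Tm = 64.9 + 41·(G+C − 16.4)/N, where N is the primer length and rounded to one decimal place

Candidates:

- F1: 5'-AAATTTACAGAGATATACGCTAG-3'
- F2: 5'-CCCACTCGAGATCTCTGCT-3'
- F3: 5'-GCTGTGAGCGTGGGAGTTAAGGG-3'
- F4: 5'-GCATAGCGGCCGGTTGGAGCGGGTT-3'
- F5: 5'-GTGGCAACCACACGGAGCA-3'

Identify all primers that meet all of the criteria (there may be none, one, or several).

F2, F3 and F5.

F1 (23 nt, A=10 T=6 G=4 C=3): length 23 ✓; Tm = 64.9 + 41·(7 − 16.4)/23 = 48.1°C, outside 50.0–63.4°C ✗ — fails.
F2 (19 nt, A=3 T=5 G=3 C=8): length 19 ✓; Tm = 64.9 + 41·(11 − 16.4)/19 = 53.2°C ✓ — passes.
F3 (23 nt, A=4 T=5 G=12 C=2): length 23 ✓; Tm = 64.9 + 41·(14 − 16.4)/23 = 60.6°C ✓ — passes.
F4 (25 nt, A=3 T=5 G=12 C=5): length 25, outside 17–23 ✗; Tm = 64.9 + 41·(17 − 16.4)/25 = 65.9°C, outside 50.0–63.4°C ✗ — fails.
F5 (19 nt, A=6 T=1 G=6 C=6): length 19 ✓; Tm = 64.9 + 41·(12 − 16.4)/19 = 55.4°C ✓ — passes.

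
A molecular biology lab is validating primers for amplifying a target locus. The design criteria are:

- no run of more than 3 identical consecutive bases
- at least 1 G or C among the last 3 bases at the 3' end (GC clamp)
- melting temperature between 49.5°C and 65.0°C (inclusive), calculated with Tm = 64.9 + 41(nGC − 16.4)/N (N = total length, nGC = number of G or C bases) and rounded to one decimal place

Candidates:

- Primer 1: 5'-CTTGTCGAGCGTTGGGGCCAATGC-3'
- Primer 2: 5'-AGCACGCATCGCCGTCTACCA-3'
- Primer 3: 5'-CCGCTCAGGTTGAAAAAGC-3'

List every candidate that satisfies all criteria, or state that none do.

Primer 2 only.

Primer 1 (24 nt, A=3 T=6 G=9 C=6): longest run = 4, exceeds 3 ✗; 3' end TGC has 2 G/C ✓; Tm = 64.9 + 41·(15 − 16.4)/24 = 62.5°C ✓ — fails.
Primer 2 (21 nt, A=5 T=3 G=4 C=9): longest run = 2 ✓; 3' end CCA has 2 G/C ✓; Tm = 64.9 + 41·(13 − 16.4)/21 = 58.3°C ✓ — passes.
Primer 3 (19 nt, A=6 T=3 G=5 C=5): longest run = 5, exceeds 3 ✗; 3' end AGC has 2 G/C ✓; Tm = 64.9 + 41·(10 − 16.4)/19 = 51.1°C ✓ — fails.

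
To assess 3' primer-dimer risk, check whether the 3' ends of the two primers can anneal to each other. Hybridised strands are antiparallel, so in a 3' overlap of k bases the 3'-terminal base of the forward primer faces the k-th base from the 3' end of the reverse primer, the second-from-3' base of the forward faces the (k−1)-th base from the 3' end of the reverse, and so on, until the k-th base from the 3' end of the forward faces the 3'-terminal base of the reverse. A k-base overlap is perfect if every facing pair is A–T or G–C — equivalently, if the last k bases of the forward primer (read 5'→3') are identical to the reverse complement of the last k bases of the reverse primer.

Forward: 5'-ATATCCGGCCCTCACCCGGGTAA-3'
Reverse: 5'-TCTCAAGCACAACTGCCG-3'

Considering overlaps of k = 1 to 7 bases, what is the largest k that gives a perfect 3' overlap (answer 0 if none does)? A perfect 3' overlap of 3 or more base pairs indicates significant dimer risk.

Last 7 bases (5'→3') — forward …CGGGTAA, reverse …ACTGCCG.
Reverse complement of the reverse primer's last 7 bases: CGGCAGT; its first k bases are the reverse complement of the reverse primer's last k bases, so a perfect k-base overlap needs the forward primer's last k bases to equal them.
Comparing (forward last k vs required): k=1: A vs C ✗; k=2: AA vs CG ✗; k=3: TAA vs CGG ✗; k=4: GTAA vs CGGC ✗; k=5: GGTAA vs CGGCA ✗; k=6: GGGTAA vs CGGCAG ✗; k=7: CGGGTAA vs CGGCAGT ✗.
No overlap length from 1 to 7 is perfect, so the longest perfect 3' overlap is 0.

Longest perfect overlap: 0 complementary base pairs; below the dimer-risk threshold (threshold 3).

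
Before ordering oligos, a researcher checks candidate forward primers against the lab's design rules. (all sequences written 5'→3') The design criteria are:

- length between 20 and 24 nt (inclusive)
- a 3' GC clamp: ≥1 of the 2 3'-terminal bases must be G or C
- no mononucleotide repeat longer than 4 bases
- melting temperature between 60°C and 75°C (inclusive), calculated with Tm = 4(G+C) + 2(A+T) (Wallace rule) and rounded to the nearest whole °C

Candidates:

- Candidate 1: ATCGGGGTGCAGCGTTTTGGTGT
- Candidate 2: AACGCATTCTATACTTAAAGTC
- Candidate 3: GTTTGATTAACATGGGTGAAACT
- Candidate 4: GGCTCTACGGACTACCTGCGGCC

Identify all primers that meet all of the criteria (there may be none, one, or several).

Candidate 1 and Candidate 3.

Candidate 1 (23 nt, A=2 T=8 G=10 C=3): length 23 ✓; 3' end GT has 1 G/C ✓; longest run = 4 ✓; Tm = 2·10 + 4·13 = 72°C ✓ — passes.
Candidate 2 (22 nt, A=8 T=7 G=2 C=5): length 22 ✓; 3' end TC has 1 G/C ✓; longest run = 3 ✓; Tm = 2·15 + 4·7 = 58°C, outside 60–75°C ✗ — fails.
Candidate 3 (23 nt, A=7 T=8 G=6 C=2): length 23 ✓; 3' end CT has 1 G/C ✓; longest run = 3 ✓; Tm = 2·15 + 4·8 = 62°C ✓ — passes.
Candidate 4 (23 nt, A=3 T=4 G=7 C=9): length 23 ✓; 3' end CC has 2 G/C ✓; longest run = 2 ✓; Tm = 2·7 + 4·16 = 78°C, outside 60–75°C ✗ — fails.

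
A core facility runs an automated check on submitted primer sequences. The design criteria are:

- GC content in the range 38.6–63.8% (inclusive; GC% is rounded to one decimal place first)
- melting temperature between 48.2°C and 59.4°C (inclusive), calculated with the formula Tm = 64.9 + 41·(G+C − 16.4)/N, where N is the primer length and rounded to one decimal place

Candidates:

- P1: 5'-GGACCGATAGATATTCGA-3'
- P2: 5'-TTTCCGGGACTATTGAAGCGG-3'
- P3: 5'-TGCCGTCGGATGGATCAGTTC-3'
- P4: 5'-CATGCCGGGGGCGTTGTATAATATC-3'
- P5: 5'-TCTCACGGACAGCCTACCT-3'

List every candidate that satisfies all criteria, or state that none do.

P1 (18 nt, A=6 T=4 G=5 C=3): GC 8/18 = 44.4% ✓; Tm = 64.9 + 41·(8 − 16.4)/18 = 45.8°C, outside 48.2–59.4°C ✗ — fails.
P2 (21 nt, A=4 T=6 G=7 C=4): GC 11/21 = 52.4% ✓; Tm = 64.9 + 41·(11 − 16.4)/21 = 54.4°C ✓ — passes.
P3 (21 nt, A=3 T=6 G=7 C=5): GC 12/21 = 57.1% ✓; Tm = 64.9 + 41·(12 − 16.4)/21 = 56.3°C ✓ — passes.
P4 (25 nt, A=5 T=7 G=8 C=5): GC 13/25 = 52.0% ✓; Tm = 64.9 + 41·(13 − 16.4)/25 = 59.3°C ✓ — passes.
P5 (19 nt, A=4 T=4 G=3 C=8): GC 11/19 = 57.9% ✓; Tm = 64.9 + 41·(11 − 16.4)/19 = 53.2°C ✓ — passes.

P2, P3, P4 and P5.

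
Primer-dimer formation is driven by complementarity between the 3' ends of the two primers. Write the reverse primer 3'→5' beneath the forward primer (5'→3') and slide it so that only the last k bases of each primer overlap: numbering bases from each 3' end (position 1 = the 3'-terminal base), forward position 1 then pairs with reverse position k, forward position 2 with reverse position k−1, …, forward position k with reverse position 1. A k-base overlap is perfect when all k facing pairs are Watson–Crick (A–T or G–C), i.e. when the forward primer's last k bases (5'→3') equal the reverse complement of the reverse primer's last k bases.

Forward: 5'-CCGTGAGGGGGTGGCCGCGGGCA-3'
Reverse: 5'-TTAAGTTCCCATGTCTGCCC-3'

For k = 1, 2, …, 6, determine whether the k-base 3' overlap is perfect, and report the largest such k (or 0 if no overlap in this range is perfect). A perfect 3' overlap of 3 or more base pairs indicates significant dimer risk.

Longest perfect overlap: 5 complementary base pairs; significant dimer risk (threshold 3).

Last 6 bases (5'→3') — forward …CGGGCA, reverse …CTGCCC.
Reverse complement of the reverse primer's last 6 bases: GGGCAG; its first k bases are the reverse complement of the reverse primer's last k bases, so a perfect k-base overlap needs the forward primer's last k bases to equal them.
Comparing (forward last k vs required): k=1: A vs G ✗; k=2: CA vs GG ✗; k=3: GCA vs GGG ✗; k=4: GGCA vs GGGC ✗; k=5: GGGCA vs GGGCA ✓; k=6: CGGGCA vs GGGCAG ✗.
Only k = 5 is perfect, so the longest perfect 3' overlap is 5.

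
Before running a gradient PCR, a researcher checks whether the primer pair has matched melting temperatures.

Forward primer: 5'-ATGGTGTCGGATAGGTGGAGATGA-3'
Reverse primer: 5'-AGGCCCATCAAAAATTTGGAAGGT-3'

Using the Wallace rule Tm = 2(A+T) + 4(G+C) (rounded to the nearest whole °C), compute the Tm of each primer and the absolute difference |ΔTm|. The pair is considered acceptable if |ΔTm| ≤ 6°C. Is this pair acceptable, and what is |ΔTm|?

Forward: A=6 T=6 G=11 C=1 → Tm = 2·12 + 4·12 = 72°C.
Reverse: A=9 T=5 G=6 C=4 → Tm = 2·14 + 4·10 = 68°C.
|ΔTm| = |72 − 68| = 4°C, ≤ 6°C.

|ΔTm| = 4°C; the pair is acceptable.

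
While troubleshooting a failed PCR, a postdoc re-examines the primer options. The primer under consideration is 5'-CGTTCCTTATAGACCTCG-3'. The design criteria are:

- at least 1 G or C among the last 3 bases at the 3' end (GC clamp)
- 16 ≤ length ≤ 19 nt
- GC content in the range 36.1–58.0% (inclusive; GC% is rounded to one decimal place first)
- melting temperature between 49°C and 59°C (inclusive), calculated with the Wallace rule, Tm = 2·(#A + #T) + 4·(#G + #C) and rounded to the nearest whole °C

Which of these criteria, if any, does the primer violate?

Base counts: A=3, T=6, G=3, C=6 (length 18).
GC clamp: 3' end TCG has 2 G/C ✓
length: length 18 ✓
GC content: GC 9/18 = 50.0% ✓
Tm: Tm = 2·9 + 4·9 = 54°C ✓

Meets all criteria.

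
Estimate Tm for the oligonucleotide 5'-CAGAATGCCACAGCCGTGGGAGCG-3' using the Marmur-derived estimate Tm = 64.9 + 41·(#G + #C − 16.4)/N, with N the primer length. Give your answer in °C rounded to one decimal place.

Base counts: A=6, T=2, G=9, C=7; G+C = 16, N = 24.
Tm = 64.9 + 41·(16 − 16.4)/24 = 64.9 + -16.40/24 = 64.2°C.

64.2°C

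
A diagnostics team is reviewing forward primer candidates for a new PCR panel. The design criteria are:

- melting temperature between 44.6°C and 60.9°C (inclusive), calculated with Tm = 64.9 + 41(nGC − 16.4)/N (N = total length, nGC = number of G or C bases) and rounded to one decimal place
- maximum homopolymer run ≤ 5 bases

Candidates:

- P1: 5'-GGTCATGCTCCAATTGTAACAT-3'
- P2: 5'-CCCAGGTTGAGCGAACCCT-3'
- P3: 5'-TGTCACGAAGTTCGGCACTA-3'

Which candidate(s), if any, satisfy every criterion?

P1 (22 nt, A=6 T=7 G=4 C=5): Tm = 64.9 + 41·(9 − 16.4)/22 = 51.1°C ✓; longest run = 2 ✓ — passes.
P2 (19 nt, A=4 T=3 G=5 C=7): Tm = 64.9 + 41·(12 − 16.4)/19 = 55.4°C ✓; longest run = 3 ✓ — passes.
P3 (20 nt, A=5 T=5 G=5 C=5): Tm = 64.9 + 41·(10 − 16.4)/20 = 51.8°C ✓; longest run = 2 ✓ — passes.

P1, P2 and P3.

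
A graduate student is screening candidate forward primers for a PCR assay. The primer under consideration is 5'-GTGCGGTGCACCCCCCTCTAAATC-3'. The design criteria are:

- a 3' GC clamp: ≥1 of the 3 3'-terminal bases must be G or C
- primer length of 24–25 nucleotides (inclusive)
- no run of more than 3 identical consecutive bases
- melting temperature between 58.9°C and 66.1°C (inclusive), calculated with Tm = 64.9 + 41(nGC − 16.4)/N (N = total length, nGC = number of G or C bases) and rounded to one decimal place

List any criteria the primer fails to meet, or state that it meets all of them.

Base counts: A=4, T=5, G=5, C=10 (length 24).
GC clamp: 3' end ATC has 1 G/C ✓
length: length 24 ✓
homopolymer run: longest run = 6, exceeds 3 ✗
Tm: Tm = 64.9 + 41·(15 − 16.4)/24 = 62.5°C ✓

Fails: homopolymer run.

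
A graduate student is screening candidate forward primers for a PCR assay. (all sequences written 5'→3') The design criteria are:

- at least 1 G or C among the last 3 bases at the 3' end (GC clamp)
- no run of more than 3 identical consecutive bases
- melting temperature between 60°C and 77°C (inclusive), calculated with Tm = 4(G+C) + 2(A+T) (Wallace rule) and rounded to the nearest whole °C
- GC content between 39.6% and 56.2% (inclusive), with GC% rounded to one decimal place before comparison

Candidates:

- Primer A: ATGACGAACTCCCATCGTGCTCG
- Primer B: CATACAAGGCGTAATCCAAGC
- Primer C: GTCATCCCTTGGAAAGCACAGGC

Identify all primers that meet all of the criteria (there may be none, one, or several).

Primer B only.

Primer A (23 nt, A=5 T=5 G=5 C=8): 3' end TCG has 2 G/C ✓; longest run = 3 ✓; Tm = 2·10 + 4·13 = 72°C ✓; GC 13/23 = 56.5%, outside 39.6–56.2% ✗ — fails.
Primer B (21 nt, A=8 T=3 G=4 C=6): 3' end AGC has 2 G/C ✓; longest run = 2 ✓; Tm = 2·11 + 4·10 = 62°C ✓; GC 10/21 = 47.6% ✓ — passes.
Primer C (23 nt, A=6 T=4 G=6 C=7): 3' end GGC has 3 G/C ✓; longest run = 3 ✓; Tm = 2·10 + 4·13 = 72°C ✓; GC 13/23 = 56.5%, outside 39.6–56.2% ✗ — fails.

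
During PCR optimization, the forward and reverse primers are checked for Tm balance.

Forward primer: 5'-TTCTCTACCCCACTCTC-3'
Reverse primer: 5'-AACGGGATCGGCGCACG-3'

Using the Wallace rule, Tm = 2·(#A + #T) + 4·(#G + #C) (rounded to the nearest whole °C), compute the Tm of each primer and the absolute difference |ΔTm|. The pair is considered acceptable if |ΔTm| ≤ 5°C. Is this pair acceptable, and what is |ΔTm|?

Forward: A=2 T=6 G=0 C=9 → Tm = 2·8 + 4·9 = 52°C.
Reverse: A=4 T=1 G=7 C=5 → Tm = 2·5 + 4·12 = 58°C.
|ΔTm| = |52 − 58| = 6°C, > 5°C.

|ΔTm| = 6°C; the pair is not acceptable.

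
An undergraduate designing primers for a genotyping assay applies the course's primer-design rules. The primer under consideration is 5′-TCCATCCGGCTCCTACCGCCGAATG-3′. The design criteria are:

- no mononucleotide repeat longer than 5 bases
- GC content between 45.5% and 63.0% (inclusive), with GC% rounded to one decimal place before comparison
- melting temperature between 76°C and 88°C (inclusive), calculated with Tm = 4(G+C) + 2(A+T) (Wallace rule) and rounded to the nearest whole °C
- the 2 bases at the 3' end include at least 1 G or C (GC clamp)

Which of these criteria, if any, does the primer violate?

Base counts: A=4, T=5, G=5, C=11 (length 25).
homopolymer run: longest run = 2 ✓
GC content: GC 16/25 = 64.0%, outside 45.5–63.0% ✗
Tm: Tm = 2·9 + 4·16 = 82°C ✓
GC clamp: 3' end TG has 1 G/C ✓

Fails: GC content.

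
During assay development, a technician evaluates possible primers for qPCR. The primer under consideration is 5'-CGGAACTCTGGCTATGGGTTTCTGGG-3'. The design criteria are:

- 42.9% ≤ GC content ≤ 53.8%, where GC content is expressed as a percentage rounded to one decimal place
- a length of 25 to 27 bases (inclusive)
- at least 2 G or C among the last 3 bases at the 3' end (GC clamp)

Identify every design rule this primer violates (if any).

Base counts: A=3, T=8, G=10, C=5 (length 26).
GC content: GC 15/26 = 57.7%, outside 42.9–53.8% ✗
length: length 26 ✓
GC clamp: 3' end GGG has 3 G/C ✓

Fails: GC content.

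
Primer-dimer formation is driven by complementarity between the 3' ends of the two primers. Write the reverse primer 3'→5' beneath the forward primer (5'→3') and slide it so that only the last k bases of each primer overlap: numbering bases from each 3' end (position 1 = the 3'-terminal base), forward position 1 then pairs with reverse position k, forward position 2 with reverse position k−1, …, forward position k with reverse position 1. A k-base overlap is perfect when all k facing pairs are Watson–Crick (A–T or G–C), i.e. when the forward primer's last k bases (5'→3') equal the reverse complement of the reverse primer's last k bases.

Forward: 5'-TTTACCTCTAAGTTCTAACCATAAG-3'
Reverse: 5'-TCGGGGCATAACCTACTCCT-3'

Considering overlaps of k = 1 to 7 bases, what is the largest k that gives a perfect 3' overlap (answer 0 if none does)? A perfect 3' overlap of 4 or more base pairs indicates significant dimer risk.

Last 7 bases (5'→3') — forward …CCATAAG, reverse …TACTCCT.
Reverse complement of the reverse primer's last 7 bases: AGGAGTA; its first k bases are the reverse complement of the reverse primer's last k bases, so a perfect k-base overlap needs the forward primer's last k bases to equal them.
Comparing (forward last k vs required): k=1: G vs A ✗; k=2: AG vs AG ✓; k=3: AAG vs AGG ✗; k=4: TAAG vs AGGA ✗; k=5: ATAAG vs AGGAG ✗; k=6: CATAAG vs AGGAGT ✗; k=7: CCATAAG vs AGGAGTA ✗.
Only k = 2 is perfect, so the longest perfect 3' overlap is 2.

Longest perfect overlap: 2 complementary base pairs; below the dimer-risk threshold (threshold 4).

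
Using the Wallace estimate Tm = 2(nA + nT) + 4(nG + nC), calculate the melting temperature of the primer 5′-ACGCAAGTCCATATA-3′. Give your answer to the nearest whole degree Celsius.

42°C

Base counts: A=6, T=3, G=2, C=4 (length 15).
Tm = 2·(6+3) + 4·(2+4) = 2·9 + 4·6 = 18 + 24 = 42°C.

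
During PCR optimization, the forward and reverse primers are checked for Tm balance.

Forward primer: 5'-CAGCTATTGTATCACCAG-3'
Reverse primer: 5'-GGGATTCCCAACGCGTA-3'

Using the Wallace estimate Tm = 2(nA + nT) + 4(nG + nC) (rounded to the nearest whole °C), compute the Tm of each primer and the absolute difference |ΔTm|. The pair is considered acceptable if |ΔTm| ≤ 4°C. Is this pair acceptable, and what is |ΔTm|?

Forward: A=5 T=5 G=3 C=5 → Tm = 2·10 + 4·8 = 52°C.
Reverse: A=4 T=3 G=5 C=5 → Tm = 2·7 + 4·10 = 54°C.
|ΔTm| = |52 − 54| = 2°C, ≤ 4°C.

|ΔTm| = 2°C; the pair is acceptable.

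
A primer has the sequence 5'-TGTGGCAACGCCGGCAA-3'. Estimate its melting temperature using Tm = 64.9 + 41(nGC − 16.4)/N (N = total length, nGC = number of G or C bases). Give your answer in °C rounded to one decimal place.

Base counts: A=4, T=2, G=6, C=5; G+C = 11, N = 17.
Tm = 64.9 + 41·(11 − 16.4)/17 = 64.9 + -221.40/17 = 51.9°C.

51.9°C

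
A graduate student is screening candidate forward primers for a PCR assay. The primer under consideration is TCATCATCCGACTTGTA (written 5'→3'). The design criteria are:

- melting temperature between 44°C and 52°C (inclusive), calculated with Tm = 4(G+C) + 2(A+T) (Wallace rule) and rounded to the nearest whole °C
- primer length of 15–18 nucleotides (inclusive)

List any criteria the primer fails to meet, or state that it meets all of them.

Meets all criteria.

Base counts: A=4, T=6, G=2, C=5 (length 17).
Tm: Tm = 2·10 + 4·7 = 48°C ✓
length: length 17 ✓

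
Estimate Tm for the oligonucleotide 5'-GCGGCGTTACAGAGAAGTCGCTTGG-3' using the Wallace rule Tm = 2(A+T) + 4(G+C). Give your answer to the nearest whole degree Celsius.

Base counts: A=5, T=5, G=10, C=5 (length 25).
Tm = 2·(5+5) + 4·(10+5) = 2·10 + 4·15 = 20 + 60 = 80°C.

80°C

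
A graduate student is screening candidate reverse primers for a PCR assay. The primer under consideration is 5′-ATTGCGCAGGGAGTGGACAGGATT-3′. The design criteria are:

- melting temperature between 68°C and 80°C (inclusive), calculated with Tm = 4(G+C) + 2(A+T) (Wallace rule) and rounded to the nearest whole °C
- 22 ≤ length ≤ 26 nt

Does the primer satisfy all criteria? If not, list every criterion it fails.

Base counts: A=6, T=5, G=10, C=3 (length 24).
Tm: Tm = 2·11 + 4·13 = 74°C ✓
length: length 24 ✓

Meets all criteria.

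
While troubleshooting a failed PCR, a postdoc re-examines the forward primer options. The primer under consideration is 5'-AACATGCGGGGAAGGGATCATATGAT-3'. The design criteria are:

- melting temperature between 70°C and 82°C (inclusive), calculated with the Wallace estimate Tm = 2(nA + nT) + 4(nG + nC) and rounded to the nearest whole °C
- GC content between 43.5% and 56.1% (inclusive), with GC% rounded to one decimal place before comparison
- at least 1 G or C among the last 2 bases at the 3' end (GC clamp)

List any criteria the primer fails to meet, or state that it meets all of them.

Fails: GC clamp.

Base counts: A=9, T=5, G=9, C=3 (length 26).
Tm: Tm = 2·14 + 4·12 = 76°C ✓
GC content: GC 12/26 = 46.2% ✓
GC clamp: 3' end AT has 0 G/C, need ≥1 ✗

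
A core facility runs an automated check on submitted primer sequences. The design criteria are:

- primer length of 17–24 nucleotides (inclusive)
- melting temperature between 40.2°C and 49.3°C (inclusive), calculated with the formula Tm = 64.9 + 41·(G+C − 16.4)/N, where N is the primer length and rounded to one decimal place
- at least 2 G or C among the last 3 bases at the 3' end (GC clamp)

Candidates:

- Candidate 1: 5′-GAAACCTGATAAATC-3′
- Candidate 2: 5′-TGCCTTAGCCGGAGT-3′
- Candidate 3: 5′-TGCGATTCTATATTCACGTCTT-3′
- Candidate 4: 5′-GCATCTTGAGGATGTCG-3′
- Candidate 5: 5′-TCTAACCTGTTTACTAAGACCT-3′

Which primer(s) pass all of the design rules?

Candidate 1 (15 nt, A=7 T=3 G=2 C=3): length 15, outside 17–24 ✗; Tm = 64.9 + 41·(5 − 16.4)/15 = 33.7°C, outside 40.2–49.3°C ✗; 3' end ATC has 1 G/C, need ≥2 ✗ — fails.
Candidate 2 (15 nt, A=2 T=4 G=5 C=4): length 15, outside 17–24 ✗; Tm = 64.9 + 41·(9 − 16.4)/15 = 44.7°C ✓; 3' end AGT has 1 G/C, need ≥2 ✗ — fails.
Candidate 3 (22 nt, A=4 T=10 G=3 C=5): length 22 ✓; Tm = 64.9 + 41·(8 − 16.4)/22 = 49.2°C ✓; 3' end CTT has 1 G/C, need ≥2 ✗ — fails.
Candidate 4 (17 nt, A=3 T=5 G=6 C=3): length 17 ✓; Tm = 64.9 + 41·(9 − 16.4)/17 = 47.1°C ✓; 3' end TCG has 2 G/C ✓ — passes.
Candidate 5 (22 nt, A=6 T=8 G=2 C=6): length 22 ✓; Tm = 64.9 + 41·(8 − 16.4)/22 = 49.2°C ✓; 3' end CCT has 2 G/C ✓ — passes.

Candidate 4 and Candidate 5.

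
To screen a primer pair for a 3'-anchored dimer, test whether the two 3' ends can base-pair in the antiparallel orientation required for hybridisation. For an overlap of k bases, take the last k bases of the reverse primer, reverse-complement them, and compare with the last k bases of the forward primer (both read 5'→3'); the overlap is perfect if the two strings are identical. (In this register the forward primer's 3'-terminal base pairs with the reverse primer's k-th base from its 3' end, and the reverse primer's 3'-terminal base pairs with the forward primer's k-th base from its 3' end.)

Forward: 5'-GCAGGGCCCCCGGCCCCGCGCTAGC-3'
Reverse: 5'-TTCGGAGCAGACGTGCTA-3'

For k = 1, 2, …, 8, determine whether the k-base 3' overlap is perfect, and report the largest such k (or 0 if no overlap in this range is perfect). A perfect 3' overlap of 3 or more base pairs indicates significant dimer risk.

Longest perfect overlap: 4 complementary base pairs; significant dimer risk (threshold 3).

Last 8 bases (5'→3') — forward …GCGCTAGC, reverse …ACGTGCTA.
Reverse complement of the reverse primer's last 8 bases: TAGCACGT; its first k bases are the reverse complement of the reverse primer's last k bases, so a perfect k-base overlap needs the forward primer's last k bases to equal them.
Comparing (forward last k vs required): k=1: C vs T ✗; k=2: GC vs TA ✗; k=3: AGC vs TAG ✗; k=4: TAGC vs TAGC ✓; k=5: CTAGC vs TAGCA ✗; k=6: GCTAGC vs TAGCAC ✗; k=7: CGCTAGC vs TAGCACG ✗; k=8: GCGCTAGC vs TAGCACGT ✗.
Only k = 4 is perfect, so the longest perfect 3' overlap is 4.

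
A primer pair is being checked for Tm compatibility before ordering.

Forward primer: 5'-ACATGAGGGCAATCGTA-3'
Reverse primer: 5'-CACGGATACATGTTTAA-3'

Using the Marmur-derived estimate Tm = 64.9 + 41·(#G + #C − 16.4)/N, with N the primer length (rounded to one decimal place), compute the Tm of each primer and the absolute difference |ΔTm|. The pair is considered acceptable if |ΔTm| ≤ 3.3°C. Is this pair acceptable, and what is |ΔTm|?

Forward: G+C = 8, N = 17 → Tm = 64.9 + 41·(8 − 16.4)/17 = 44.6°C.
Reverse: G+C = 6, N = 17 → Tm = 64.9 + 41·(6 − 16.4)/17 = 39.8°C.
|ΔTm| = |44.6 − 39.8| = 4.8°C, > 3.3°C.

|ΔTm| = 4.8°C; the pair is not acceptable.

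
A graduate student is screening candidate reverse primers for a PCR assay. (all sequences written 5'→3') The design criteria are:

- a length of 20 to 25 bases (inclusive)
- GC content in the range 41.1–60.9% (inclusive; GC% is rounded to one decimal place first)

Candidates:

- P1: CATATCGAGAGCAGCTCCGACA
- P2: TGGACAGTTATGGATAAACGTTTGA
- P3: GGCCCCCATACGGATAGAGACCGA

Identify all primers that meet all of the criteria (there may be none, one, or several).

P1 (22 nt, A=7 T=3 G=5 C=7): length 22 ✓; GC 12/22 = 54.5% ✓ — passes.
P2 (25 nt, A=8 T=8 G=7 C=2): length 25 ✓; GC 9/25 = 36.0%, outside 41.1–60.9% ✗ — fails.
P3 (24 nt, A=7 T=2 G=7 C=8): length 24 ✓; GC 15/24 = 62.5%, outside 41.1–60.9% ✗ — fails.

P1 only.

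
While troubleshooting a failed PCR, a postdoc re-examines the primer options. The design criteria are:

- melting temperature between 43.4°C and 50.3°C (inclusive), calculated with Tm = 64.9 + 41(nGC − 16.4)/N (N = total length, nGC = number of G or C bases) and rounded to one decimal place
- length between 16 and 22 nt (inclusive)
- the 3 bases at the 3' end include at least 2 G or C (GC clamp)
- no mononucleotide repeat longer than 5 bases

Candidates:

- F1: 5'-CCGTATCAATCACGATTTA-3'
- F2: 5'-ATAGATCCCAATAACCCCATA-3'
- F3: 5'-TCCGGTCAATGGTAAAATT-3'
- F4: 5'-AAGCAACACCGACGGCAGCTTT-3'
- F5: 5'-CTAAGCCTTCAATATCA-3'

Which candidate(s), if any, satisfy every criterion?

None of the candidates satisfy all criteria.

F1 (19 nt, A=6 T=6 G=2 C=5): Tm = 64.9 + 41·(7 − 16.4)/19 = 44.6°C ✓; length 19 ✓; 3' end TTA has 0 G/C, need ≥2 ✗; longest run = 3 ✓ — fails.
F2 (21 nt, A=9 T=4 G=1 C=7): Tm = 64.9 + 41·(8 − 16.4)/21 = 48.5°C ✓; length 21 ✓; 3' end ATA has 0 G/C, need ≥2 ✗; longest run = 4 ✓ — fails.
F3 (19 nt, A=6 T=6 G=4 C=3): Tm = 64.9 + 41·(7 − 16.4)/19 = 44.6°C ✓; length 19 ✓; 3' end ATT has 0 G/C, need ≥2 ✗; longest run = 4 ✓ — fails.
F4 (22 nt, A=7 T=3 G=5 C=7): Tm = 64.9 + 41·(12 − 16.4)/22 = 56.7°C, outside 43.4–50.3°C ✗; length 22 ✓; 3' end TTT has 0 G/C, need ≥2 ✗; longest run = 3 ✓ — fails.
F5 (17 nt, A=6 T=5 G=1 C=5): Tm = 64.9 + 41·(6 − 16.4)/17 = 39.8°C, outside 43.4–50.3°C ✗; length 17 ✓; 3' end TCA has 1 G/C, need ≥2 ✗; longest run = 2 ✓ — fails.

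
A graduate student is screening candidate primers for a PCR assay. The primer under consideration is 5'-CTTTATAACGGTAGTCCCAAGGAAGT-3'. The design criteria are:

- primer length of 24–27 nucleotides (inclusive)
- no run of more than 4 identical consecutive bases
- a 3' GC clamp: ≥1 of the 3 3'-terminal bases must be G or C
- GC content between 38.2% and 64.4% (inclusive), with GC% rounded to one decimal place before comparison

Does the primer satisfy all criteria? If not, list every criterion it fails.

Meets all criteria.

Base counts: A=8, T=7, G=6, C=5 (length 26).
length: length 26 ✓
homopolymer run: longest run = 3 ✓
GC clamp: 3' end AGT has 1 G/C ✓
GC content: GC 11/26 = 42.3% ✓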